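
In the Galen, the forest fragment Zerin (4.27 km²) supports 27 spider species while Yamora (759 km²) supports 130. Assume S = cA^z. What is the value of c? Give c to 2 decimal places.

z = ln(S₂/S₁) / ln(A₂/A₁) = ln(130/27) / ln(759/4.27) = 1.5717 / 5.1804 = 0.3034
c = S₁ / A₁^z = 27 / 4.27^0.3034 = 27 / 1.553 = 17.38

17.38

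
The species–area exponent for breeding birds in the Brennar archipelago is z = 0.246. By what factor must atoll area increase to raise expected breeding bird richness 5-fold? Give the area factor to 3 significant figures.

694

(A₂/A₁)^0.246 = 5, so A₂/A₁ = 5^(1/0.246) = 5^4.065
ln(A₂/A₁) = ln 5 / 0.246 = 1.6094 / 0.246 = 6.5424
A₂/A₁ = e^6.5424 ≈ 694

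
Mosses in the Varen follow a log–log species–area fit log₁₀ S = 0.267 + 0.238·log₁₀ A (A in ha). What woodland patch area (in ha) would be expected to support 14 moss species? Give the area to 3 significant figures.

4940 ha

14 = 1.849 × A^0.238  ⇒  A^0.238 = 14/1.849 = 7.571
ln A = ln(7.571) / 0.238 = 2.0243 / 0.238 = 8.5053
A = e^8.5053 ≈ 4941 ha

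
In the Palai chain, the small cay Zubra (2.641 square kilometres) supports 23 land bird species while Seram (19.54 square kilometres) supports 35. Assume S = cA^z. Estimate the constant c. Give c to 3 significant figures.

18.8

z = ln(S₂/S₁) / ln(A₂/A₁) = ln(35/23) / ln(19.54/2.641) = 0.4199 / 2.0013 = 0.2098
c = S₁ / A₁^z = 23 / 2.641^0.2098 = 23 / 1.226 = 18.76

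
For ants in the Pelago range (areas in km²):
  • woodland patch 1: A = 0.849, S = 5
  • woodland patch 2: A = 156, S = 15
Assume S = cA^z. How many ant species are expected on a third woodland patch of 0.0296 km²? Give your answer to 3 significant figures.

z = ln(15/5) / ln(156/0.849) = 1.0986 / 5.2136 = 0.2107
c = 5 / 0.849^0.2107 = 5 / 0.9661 = 5.175
S₃ = 5.175 × 0.0296^0.2107 = 5.175 × 0.4763 ≈ 2.465

2.47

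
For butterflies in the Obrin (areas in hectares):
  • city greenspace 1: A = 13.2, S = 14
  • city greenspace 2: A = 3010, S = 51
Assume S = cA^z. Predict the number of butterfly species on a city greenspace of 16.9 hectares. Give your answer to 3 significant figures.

14.8

z = ln(51/14) / ln(3010/13.2) = 1.2928 / 5.4295 = 0.2381
c = 14 / 13.2^0.2381 = 14 / 1.848 = 7.574
S₃ = 7.574 × 16.9^0.2381 = 7.574 × 1.96 ≈ 14.85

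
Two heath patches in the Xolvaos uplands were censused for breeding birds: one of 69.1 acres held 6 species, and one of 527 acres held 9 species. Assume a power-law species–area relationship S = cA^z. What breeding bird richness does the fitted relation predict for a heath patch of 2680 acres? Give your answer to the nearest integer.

12

z = ln(9/6) / ln(527/69.1) = 0.4055 / 2.0316 = 0.1996
c = 6 / 69.1^0.1996 = 6 / 2.329 = 2.577
S₃ = 2.577 × 2680^0.1996 = 2.577 × 4.832 ≈ 12.45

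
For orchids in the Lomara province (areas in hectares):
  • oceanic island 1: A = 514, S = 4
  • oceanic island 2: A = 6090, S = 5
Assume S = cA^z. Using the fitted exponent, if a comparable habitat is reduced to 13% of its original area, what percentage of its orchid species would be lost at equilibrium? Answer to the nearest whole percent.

z = ln(5/4) / ln(6090/514) = 0.2231 / 2.4722 = 0.0903
S_new/S_old = (A_new/A_old)^z = 0.13^0.0903 = exp(0.0903 × -2.0402) = 0.8318
Fraction lost = 1 − 0.8318 = 0.1682

17%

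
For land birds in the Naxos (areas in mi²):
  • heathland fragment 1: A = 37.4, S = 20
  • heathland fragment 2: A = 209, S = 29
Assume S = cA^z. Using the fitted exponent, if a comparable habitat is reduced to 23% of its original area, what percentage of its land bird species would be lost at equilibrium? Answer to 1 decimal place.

z = ln(29/20) / ln(209/37.4) = 0.3716 / 1.7207 = 0.2159
S_new/S_old = (A_new/A_old)^z = 0.23^0.2159 = exp(0.2159 × -1.4697) = 0.7281
Fraction lost = 1 − 0.7281 = 0.2719

27.2%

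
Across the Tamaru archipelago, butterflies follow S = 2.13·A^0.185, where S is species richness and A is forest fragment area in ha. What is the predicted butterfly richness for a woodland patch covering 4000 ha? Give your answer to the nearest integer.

10 species

S = 2.13 × 4000^0.185
ln S = ln 2.13 + 0.185 × ln 4000 = 0.7561 + 0.185 × 8.2940 = 2.2905
S = e^2.2905 ≈ 9.88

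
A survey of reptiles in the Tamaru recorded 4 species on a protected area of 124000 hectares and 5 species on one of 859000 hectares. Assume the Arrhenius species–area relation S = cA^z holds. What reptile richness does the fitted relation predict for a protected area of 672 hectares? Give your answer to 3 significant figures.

2.19

z = ln(5/4) / ln(859000/124000) = 0.2231 / 1.9355 = 0.1153
c = 4 / 124000^0.1153 = 4 / 3.866 = 1.035
S₃ = 1.035 × 672^0.1153 = 1.035 × 2.118 ≈ 2.192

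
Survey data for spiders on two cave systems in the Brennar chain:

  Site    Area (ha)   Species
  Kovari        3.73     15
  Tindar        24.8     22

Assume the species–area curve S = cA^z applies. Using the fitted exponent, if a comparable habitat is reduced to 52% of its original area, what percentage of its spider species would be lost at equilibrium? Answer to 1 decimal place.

12.4%

z = ln(22/15) / ln(24.8/3.73) = 0.3830 / 1.8944 = 0.2022
S_new/S_old = (A_new/A_old)^z = 0.52^0.2022 = exp(0.2022 × -0.6539) = 0.8762
Fraction lost = 1 − 0.8762 = 0.1238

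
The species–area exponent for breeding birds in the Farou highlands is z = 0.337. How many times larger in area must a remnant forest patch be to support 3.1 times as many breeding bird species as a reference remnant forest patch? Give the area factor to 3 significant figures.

28.7

(A₂/A₁)^0.337 = 3.1, so A₂/A₁ = 3.1^(1/0.337) = 3.1^2.967
ln(A₂/A₁) = ln 3.1 / 0.337 = 1.1314 / 0.337 = 3.3573
A₂/A₁ = e^3.3573 ≈ 28.71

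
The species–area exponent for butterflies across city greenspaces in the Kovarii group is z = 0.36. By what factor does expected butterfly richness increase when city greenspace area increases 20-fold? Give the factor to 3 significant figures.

2.94

S₂/S₁ = (A₂/A₁)^z = 20^0.36
ln(S₂/S₁) = 0.36 × ln 20 = 0.36 × 2.9957 = 1.0785
S₂/S₁ = e^1.0785 ≈ 2.94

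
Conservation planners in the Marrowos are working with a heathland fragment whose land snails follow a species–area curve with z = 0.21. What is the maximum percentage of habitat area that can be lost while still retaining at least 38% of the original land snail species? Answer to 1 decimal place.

Need (A_new/A_old)^0.21 = 0.38, so A_new/A_old = 0.38^(1/0.21) = 0.38^4.762
ln(A_new/A_old) = ln 0.38 / 0.21 = -0.9676 / 0.21 = -4.6075
A_new/A_old = e^-4.6075 ≈ 0.009976
Fraction that can be lost = 1 − 0.009976 = 0.99

99.0%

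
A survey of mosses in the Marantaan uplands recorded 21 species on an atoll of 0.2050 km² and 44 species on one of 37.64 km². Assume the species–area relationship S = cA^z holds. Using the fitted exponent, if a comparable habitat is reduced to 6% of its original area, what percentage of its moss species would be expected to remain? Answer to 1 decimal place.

67.1%

z = ln(44/21) / ln(37.64/0.205) = 0.7397 / 5.2128 = 0.1419
S_new/S_old = (A_new/A_old)^z = 0.06^0.1419 = exp(0.1419 × -2.8134) = 0.6709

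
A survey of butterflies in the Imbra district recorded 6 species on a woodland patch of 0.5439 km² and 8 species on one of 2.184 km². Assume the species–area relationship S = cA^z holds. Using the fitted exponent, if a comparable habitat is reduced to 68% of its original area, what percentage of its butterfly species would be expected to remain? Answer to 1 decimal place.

z = ln(8/6) / ln(2.184/0.5439) = 0.2877 / 1.3901 = 0.2069
S_new/S_old = (A_new/A_old)^z = 0.68^0.2069 = exp(0.2069 × -0.3857) = 0.9233

92.3%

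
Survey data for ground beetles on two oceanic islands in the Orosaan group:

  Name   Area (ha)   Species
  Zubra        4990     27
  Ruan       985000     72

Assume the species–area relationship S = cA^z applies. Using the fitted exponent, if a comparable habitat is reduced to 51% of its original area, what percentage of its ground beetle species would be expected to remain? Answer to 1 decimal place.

88.3%

z = ln(72/27) / ln(985000/4990) = 0.9808 / 5.2852 = 0.1856
S_new/S_old = (A_new/A_old)^z = 0.51^0.1856 = exp(0.1856 × -0.6733) = 0.8825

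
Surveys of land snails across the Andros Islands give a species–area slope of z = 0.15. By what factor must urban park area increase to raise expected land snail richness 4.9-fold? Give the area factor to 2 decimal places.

(A₂/A₁)^0.15 = 4.9, so A₂/A₁ = 4.9^(1/0.15) = 4.9^6.667
ln(A₂/A₁) = ln 4.9 / 0.15 = 1.5892 / 0.15 = 10.5949
A₂/A₁ = e^10.5949 ≈ 39931

39930.73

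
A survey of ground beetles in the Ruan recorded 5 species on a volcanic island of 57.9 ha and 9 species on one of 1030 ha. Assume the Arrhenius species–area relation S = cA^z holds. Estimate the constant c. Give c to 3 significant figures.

z = ln(S₂/S₁) / ln(A₂/A₁) = ln(9/5) / ln(1030/57.9) = 0.5878 / 2.8786 = 0.2042
c = S₁ / A₁^z = 5 / 57.9^0.2042 = 5 / 2.29 = 2.183

2.18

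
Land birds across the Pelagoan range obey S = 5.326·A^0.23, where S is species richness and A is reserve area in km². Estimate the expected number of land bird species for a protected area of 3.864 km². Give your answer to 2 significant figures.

7.3

S = 5.326 × 3.864^0.23
ln S = ln 5.326 + 0.23 × ln 3.864 = 1.6726 + 0.23 × 1.3517 = 1.9835
S = e^1.9835 ≈ 7.268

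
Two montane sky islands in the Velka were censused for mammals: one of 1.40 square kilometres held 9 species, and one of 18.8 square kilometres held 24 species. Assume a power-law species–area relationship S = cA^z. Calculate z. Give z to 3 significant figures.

Taking logs: ln S = ln c + z ln A, so z = (ln S₂ − ln S₁)/(ln A₂ − ln A₁).
z = ln(24/9) / ln(18.8/1.4) = ln(2.667) / ln(13.43) = 0.9808 / 2.5974 = 0.3776

0.378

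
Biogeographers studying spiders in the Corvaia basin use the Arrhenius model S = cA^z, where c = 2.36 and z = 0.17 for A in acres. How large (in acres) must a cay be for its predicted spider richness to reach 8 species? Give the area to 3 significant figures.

1310 acres

8 = 2.36 × A^0.17  ⇒  A^0.17 = 8/2.36 = 3.39
ln A = ln(3.39) / 0.17 = 1.2208 / 0.17 = 7.1811
A = e^7.1811 ≈ 1314 acres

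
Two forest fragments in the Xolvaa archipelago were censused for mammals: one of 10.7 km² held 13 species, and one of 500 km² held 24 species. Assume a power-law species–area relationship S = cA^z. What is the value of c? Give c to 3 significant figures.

z = ln(S₂/S₁) / ln(A₂/A₁) = ln(24/13) / ln(500/10.7) = 0.6131 / 3.8444 = 0.1595
c = S₁ / A₁^z = 13 / 10.7^0.1595 = 13 / 1.459 = 8.908

8.91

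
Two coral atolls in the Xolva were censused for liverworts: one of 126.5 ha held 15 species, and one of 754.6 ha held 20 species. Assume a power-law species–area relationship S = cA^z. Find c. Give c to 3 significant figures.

6.88

z = ln(S₂/S₁) / ln(A₂/A₁) = ln(20/15) / ln(754.6/126.5) = 0.2877 / 1.7859 = 0.1611
c = S₁ / A₁^z = 15 / 126.5^0.1611 = 15 / 2.181 = 6.878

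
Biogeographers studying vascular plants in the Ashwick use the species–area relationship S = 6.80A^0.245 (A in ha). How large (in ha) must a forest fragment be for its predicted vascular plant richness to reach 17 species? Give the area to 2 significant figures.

42 ha

17 = 6.8 × A^0.245  ⇒  A^0.245 = 17/6.8 = 2.5
ln A = ln(2.5) / 0.245 = 0.9163 / 0.245 = 3.7400
A = e^3.7400 ≈ 42.1 ha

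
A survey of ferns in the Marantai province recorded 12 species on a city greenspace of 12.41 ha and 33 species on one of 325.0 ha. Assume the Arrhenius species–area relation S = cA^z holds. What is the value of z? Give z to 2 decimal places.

0.31

Taking logs: ln S = ln c + z ln A, so z = (ln S₂ − ln S₁)/(ln A₂ − ln A₁).
z = ln(33/12) / ln(325/12.41) = ln(2.75) / ln(26.19) = 1.0116 / 3.2653 = 0.3098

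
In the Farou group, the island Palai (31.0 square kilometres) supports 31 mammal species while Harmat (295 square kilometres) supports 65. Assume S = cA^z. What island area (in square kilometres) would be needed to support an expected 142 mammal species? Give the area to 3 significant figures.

3180 square kilometres

z = ln(65/31) / ln(295/31) = 0.7404 / 2.2530 = 0.3286
c = 31 / 31^0.3286 = 31 / 3.091 = 10.03
A = (142/10.03)^(1/0.3286) ⇒ ln A = ln(14.16)/0.3286 = 8.0648
A = e^8.0648 ≈ 3181 square kilometres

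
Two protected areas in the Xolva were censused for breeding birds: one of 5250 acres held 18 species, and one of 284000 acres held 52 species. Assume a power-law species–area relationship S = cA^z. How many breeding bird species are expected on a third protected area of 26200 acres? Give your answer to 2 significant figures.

z = ln(52/18) / ln(284000/5250) = 1.0609 / 3.9907 = 0.2658
c = 18 / 5250^0.2658 = 18 / 9.749 = 1.846
S₃ = 1.846 × 26200^0.2658 = 1.846 × 14.95 ≈ 27.6

28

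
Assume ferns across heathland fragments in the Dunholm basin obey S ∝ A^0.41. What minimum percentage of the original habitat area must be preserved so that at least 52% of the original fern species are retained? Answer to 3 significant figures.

20.3%

Need (A_new/A_old)^0.41 = 0.52, so A_new/A_old = 0.52^(1/0.41) = 0.52^2.439
ln(A_new/A_old) = ln 0.52 / 0.41 = -0.6539 / 0.41 = -1.5949
A_new/A_old = e^-1.5949 ≈ 0.2029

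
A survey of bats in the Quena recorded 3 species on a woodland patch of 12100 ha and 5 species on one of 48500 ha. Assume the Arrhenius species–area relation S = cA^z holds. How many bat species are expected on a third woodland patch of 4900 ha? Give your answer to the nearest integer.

z = ln(5/3) / ln(48500/12100) = 0.5108 / 1.3884 = 0.3679
c = 3 / 12100^0.3679 = 3 / 31.78 = 0.09439
S₃ = 0.09439 × 4900^0.3679 = 0.09439 × 22.79 ≈ 2.151

2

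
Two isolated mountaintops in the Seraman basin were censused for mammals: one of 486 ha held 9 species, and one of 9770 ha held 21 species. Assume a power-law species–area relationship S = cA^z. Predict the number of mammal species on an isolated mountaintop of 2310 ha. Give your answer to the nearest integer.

14

z = ln(21/9) / ln(9770/486) = 0.8473 / 3.0009 = 0.2824
c = 9 / 486^0.2824 = 9 / 5.736 = 1.569
S₃ = 1.569 × 2310^0.2824 = 1.569 × 8.907 ≈ 13.98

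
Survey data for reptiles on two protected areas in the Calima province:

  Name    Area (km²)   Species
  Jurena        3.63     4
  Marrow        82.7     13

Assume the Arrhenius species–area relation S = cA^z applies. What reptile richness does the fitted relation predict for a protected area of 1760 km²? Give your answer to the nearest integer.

41

z = ln(13/4) / ln(82.7/3.63) = 1.1787 / 3.1260 = 0.3771
c = 4 / 3.63^0.3771 = 4 / 1.626 = 2.46
S₃ = 2.46 × 1760^0.3771 = 2.46 × 16.74 ≈ 41.18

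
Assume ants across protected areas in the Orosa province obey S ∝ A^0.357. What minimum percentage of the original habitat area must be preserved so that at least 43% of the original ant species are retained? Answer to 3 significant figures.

9.40%

Need (A_new/A_old)^0.357 = 0.43, so A_new/A_old = 0.43^(1/0.357) = 0.43^2.801
ln(A_new/A_old) = ln 0.43 / 0.357 = -0.8440 / 0.357 = -2.3641
A_new/A_old = e^-2.3641 ≈ 0.09404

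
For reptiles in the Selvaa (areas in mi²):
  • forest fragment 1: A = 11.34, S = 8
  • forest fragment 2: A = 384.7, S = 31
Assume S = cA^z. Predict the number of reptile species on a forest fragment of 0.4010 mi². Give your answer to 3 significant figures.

z = ln(31/8) / ln(384.7/11.34) = 1.3545 / 3.5241 = 0.3844
c = 8 / 11.34^0.3844 = 8 / 2.543 = 3.146
S₃ = 3.146 × 0.401^0.3844 = 3.146 × 0.7038 ≈ 2.214

2.21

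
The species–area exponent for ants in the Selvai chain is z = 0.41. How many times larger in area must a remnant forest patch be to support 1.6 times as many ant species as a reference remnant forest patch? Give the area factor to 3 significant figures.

3.15

(A₂/A₁)^0.41 = 1.6, so A₂/A₁ = 1.6^(1/0.41) = 1.6^2.439
ln(A₂/A₁) = ln 1.6 / 0.41 = 0.4700 / 0.41 = 1.1464
A₂/A₁ = e^1.1464 ≈ 3.147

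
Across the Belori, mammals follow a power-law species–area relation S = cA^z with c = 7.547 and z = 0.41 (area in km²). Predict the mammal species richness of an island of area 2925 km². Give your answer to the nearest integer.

S = 7.547 × 2925^0.41 = 7.547 × 26.37 ≈ 199

199 species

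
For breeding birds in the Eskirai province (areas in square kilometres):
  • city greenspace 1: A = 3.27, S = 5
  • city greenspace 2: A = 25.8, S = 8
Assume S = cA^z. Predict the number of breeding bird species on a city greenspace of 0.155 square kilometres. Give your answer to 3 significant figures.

z = ln(8/5) / ln(25.8/3.27) = 0.4700 / 2.0656 = 0.2275
c = 5 / 3.27^0.2275 = 5 / 1.309 = 3.818
S₃ = 3.818 × 0.155^0.2275 = 3.818 × 0.6543 ≈ 2.498

2.50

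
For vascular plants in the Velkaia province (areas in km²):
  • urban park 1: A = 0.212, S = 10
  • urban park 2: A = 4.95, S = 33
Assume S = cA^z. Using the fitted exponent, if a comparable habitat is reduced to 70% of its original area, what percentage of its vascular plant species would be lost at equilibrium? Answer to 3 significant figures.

12.6%

z = ln(33/10) / ln(4.95/0.212) = 1.1939 / 3.1506 = 0.3790
S_new/S_old = (A_new/A_old)^z = 0.7^0.3790 = exp(0.3790 × -0.3567) = 0.8736
Fraction lost = 1 − 0.8736 = 0.1264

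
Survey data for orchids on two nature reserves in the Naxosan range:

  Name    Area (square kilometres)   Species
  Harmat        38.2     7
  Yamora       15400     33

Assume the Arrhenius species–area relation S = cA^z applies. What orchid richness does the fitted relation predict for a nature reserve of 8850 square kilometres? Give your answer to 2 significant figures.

29

z = ln(33/7) / ln(15400/38.2) = 1.5506 / 5.9993 = 0.2585
c = 7 / 38.2^0.2585 = 7 / 2.564 = 2.73
S₃ = 2.73 × 8850^0.2585 = 2.73 × 10.47 ≈ 28.6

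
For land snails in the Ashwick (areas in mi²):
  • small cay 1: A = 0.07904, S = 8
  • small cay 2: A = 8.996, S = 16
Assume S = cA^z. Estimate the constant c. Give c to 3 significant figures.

z = ln(S₂/S₁) / ln(A₂/A₁) = ln(16/8) / ln(8.996/0.07904) = 0.6931 / 4.7346 = 0.1464
c = S₁ / A₁^z = 8 / 0.07904^0.1464 = 8 / 0.6897 = 11.6

11.6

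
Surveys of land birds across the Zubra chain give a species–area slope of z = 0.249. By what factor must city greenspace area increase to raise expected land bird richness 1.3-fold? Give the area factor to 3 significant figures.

2.87

(A₂/A₁)^0.249 = 1.3, so A₂/A₁ = 1.3^(1/0.249) = 1.3^4.016
ln(A₂/A₁) = ln 1.3 / 0.249 = 0.2624 / 0.249 = 1.0537
A₂/A₁ = e^1.0537 ≈ 2.868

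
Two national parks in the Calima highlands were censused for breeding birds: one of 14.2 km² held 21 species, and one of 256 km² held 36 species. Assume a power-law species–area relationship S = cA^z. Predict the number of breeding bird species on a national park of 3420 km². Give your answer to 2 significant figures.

58

z = ln(36/21) / ln(256/14.2) = 0.5390 / 2.8919 = 0.1864
c = 21 / 14.2^0.1864 = 21 / 1.64 = 12.81
S₃ = 12.81 × 3420^0.1864 = 12.81 × 4.557 ≈ 58.36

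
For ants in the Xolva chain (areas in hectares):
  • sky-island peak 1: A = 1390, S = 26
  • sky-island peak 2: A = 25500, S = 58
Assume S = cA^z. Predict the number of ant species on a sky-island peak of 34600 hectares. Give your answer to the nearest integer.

z = ln(58/26) / ln(25500/1390) = 0.8023 / 2.9094 = 0.2758
c = 26 / 1390^0.2758 = 26 / 7.358 = 3.533
S₃ = 3.533 × 34600^0.2758 = 3.533 × 17.86 ≈ 63.09

63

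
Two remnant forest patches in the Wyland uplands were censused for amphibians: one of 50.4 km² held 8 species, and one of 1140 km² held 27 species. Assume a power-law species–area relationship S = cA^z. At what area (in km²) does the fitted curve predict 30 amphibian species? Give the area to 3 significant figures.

1490 km²

z = ln(27/8) / ln(1140/50.4) = 1.2164 / 3.1188 = 0.3900
c = 8 / 50.4^0.3900 = 8 / 4.613 = 1.734
A = (30/1.734)^(1/0.3900) ⇒ ln A = ln(17.3)/0.3900 = 7.3089
A = e^7.3089 ≈ 1494 km²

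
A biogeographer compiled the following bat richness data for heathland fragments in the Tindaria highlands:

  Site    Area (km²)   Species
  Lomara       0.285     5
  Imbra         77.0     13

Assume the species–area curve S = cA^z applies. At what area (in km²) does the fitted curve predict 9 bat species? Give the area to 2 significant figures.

z = ln(13/5) / ln(77/0.285) = 0.9555 / 5.5991 = 0.1707
c = 5 / 0.285^0.1707 = 5 / 0.8072 = 6.194
A = (9/6.194)^(1/0.1707) ⇒ ln A = ln(1.453)/0.1707 = 2.1890
A = e^2.1890 ≈ 8.927 km²

8.9 km²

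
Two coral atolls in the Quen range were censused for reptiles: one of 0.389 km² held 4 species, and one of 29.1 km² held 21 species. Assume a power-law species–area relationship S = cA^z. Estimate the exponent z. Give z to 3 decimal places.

Taking logs: ln S = ln c + z ln A, so z = (ln S₂ − ln S₁)/(ln A₂ − ln A₁).
z = ln(21/4) / ln(29.1/0.389) = ln(5.25) / ln(74.81) = 1.6582 / 4.3149 = 0.3843

0.384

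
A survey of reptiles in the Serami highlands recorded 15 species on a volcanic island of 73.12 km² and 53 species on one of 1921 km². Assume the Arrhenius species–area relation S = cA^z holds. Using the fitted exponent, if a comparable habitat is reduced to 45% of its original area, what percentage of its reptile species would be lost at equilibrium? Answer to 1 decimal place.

26.5%

z = ln(53/15) / ln(1921/73.12) = 1.2622 / 3.2685 = 0.3862
S_new/S_old = (A_new/A_old)^z = 0.45^0.3862 = exp(0.3862 × -0.7985) = 0.7346
Fraction lost = 1 − 0.7346 = 0.2654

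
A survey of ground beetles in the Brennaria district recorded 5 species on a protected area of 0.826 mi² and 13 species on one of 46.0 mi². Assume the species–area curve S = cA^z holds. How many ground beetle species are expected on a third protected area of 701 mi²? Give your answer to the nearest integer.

z = ln(13/5) / ln(46/0.826) = 0.9555 / 4.0198 = 0.2377
c = 5 / 0.826^0.2377 = 5 / 0.9556 = 5.232
S₃ = 5.232 × 701^0.2377 = 5.232 × 4.747 ≈ 24.84

25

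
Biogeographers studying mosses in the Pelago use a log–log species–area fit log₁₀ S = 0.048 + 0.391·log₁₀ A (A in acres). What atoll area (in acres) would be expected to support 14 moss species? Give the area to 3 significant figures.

643 acres

14 = 1.117 × A^0.391  ⇒  A^0.391 = 14/1.117 = 12.54
ln A = ln(12.54) / 0.391 = 2.5285 / 0.391 = 6.4668
A = e^6.4668 ≈ 643.4 acres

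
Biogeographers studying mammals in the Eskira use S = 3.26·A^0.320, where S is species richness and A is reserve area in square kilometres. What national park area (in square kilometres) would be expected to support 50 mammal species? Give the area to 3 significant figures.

5080 square kilometres

50 = 3.26 × A^0.32  ⇒  A^0.32 = 50/3.26 = 15.34
ln A = ln(15.34) / 0.32 = 2.7303 / 0.32 = 8.5322
A = e^8.5322 ≈ 5075 square kilometres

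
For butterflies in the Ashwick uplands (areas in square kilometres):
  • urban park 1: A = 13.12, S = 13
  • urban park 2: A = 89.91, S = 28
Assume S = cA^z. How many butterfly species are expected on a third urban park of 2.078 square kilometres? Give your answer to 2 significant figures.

z = ln(28/13) / ln(89.91/13.12) = 0.7673 / 1.9247 = 0.3986
c = 13 / 13.12^0.3986 = 13 / 2.79 = 4.659
S₃ = 4.659 × 2.078^0.3986 = 4.659 × 1.339 ≈ 6.236

6.2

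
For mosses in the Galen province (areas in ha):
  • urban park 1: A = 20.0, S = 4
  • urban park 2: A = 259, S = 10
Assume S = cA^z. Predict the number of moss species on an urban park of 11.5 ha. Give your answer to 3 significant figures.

z = ln(10/4) / ln(259/20) = 0.9163 / 2.5611 = 0.3578
c = 4 / 20^0.3578 = 4 / 2.921 = 1.37
S₃ = 1.37 × 11.5^0.3578 = 1.37 × 2.396 ≈ 3.282

3.28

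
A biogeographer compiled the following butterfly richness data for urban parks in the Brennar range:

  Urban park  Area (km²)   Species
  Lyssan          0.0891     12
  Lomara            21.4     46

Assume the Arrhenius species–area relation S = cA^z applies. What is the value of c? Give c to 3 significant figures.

z = ln(S₂/S₁) / ln(A₂/A₁) = ln(46/12) / ln(21.4/0.0891) = 1.3437 / 5.4814 = 0.2451
c = S₁ / A₁^z = 12 / 0.0891^0.2451 = 12 / 0.5528 = 21.71

21.7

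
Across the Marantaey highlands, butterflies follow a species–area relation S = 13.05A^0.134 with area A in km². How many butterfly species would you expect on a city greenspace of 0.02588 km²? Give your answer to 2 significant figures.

8.0

S = 13.05 × 0.02588^0.134 = 13.05 × 0.6128 ≈ 7.997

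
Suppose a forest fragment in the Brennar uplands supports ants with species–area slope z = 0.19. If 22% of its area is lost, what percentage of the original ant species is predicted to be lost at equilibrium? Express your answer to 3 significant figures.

S_new/S_old = (A_new/A_old)^z = 0.78^0.19
= exp(0.19 × ln 0.78) = exp(0.19 × -0.2485) = exp(-0.0472) ≈ 0.9539
Fraction lost = 1 − 0.9539 = 0.04611

4.61%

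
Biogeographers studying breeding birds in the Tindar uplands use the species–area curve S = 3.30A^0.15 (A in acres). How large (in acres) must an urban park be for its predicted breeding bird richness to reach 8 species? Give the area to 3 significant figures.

8 = 3.3 × A^0.15  ⇒  A^0.15 = 8/3.3 = 2.424
ln A = ln(2.424) / 0.15 = 0.8855 / 0.15 = 5.9035
A = e^5.9035 ≈ 366.3 acres

366 acres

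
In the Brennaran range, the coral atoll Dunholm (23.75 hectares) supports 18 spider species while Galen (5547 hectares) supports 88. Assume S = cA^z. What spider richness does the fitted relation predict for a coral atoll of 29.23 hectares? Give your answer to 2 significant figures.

19

z = ln(88/18) / ln(5547/23.75) = 1.5870 / 5.4534 = 0.2910
c = 18 / 23.75^0.2910 = 18 / 2.514 = 7.161
S₃ = 7.161 × 29.23^0.2910 = 7.161 × 2.67 ≈ 19.12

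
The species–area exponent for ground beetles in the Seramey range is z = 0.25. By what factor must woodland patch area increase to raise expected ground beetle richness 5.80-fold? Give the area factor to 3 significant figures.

1130

(A₂/A₁)^0.25 = 5.8, so A₂/A₁ = 5.8^(1/0.25) = 5.8^4
ln(A₂/A₁) = ln 5.8 / 0.25 = 1.7579 / 0.25 = 7.0314
A₂/A₁ = e^7.0314 ≈ 1132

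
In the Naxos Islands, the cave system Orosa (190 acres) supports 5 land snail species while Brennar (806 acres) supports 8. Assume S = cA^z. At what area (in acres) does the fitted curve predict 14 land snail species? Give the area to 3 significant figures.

z = ln(8/5) / ln(806/190) = 0.4700 / 1.4451 = 0.3252
c = 5 / 190^0.3252 = 5 / 5.51 = 0.9074
A = (14/0.9074)^(1/0.3252) ⇒ ln A = ln(15.43)/0.3252 = 8.4127
A = e^8.4127 ≈ 4504 acres

4500 acres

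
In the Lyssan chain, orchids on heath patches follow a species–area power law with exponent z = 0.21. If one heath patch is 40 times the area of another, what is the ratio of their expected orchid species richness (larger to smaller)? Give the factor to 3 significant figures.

2.17

S₂/S₁ = (A₂/A₁)^z = 40^0.21
ln(S₂/S₁) = 0.21 × ln 40 = 0.21 × 3.6889 = 0.7747
S₂/S₁ = e^0.7747 ≈ 2.17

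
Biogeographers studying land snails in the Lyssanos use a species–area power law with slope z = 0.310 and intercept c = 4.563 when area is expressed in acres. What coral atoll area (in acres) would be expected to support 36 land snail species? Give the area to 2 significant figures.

780 acres

36 = 4.563 × A^0.31  ⇒  A^0.31 = 36/4.563 = 7.89
ln A = ln(7.89) / 0.31 = 2.0655 / 0.31 = 6.6630
A = e^6.6630 ≈ 782.9 acres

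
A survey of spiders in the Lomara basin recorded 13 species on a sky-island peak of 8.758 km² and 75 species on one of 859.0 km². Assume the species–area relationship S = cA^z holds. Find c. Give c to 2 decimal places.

z = ln(S₂/S₁) / ln(A₂/A₁) = ln(75/13) / ln(859/8.758) = 1.7525 / 4.5858 = 0.3822
c = S₁ / A₁^z = 13 / 8.758^0.3822 = 13 / 2.292 = 5.673

5.67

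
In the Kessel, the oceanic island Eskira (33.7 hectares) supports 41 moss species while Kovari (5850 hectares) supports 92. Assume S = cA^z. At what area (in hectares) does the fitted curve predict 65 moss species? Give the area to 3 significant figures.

638 hectares

z = ln(92/41) / ln(5850/33.7) = 0.8082 / 5.1567 = 0.1567
c = 41 / 33.7^0.1567 = 41 / 1.736 = 23.62
A = (65/23.62)^(1/0.1567) ⇒ ln A = ln(2.751)/0.1567 = 6.4577
A = e^6.4577 ≈ 637.6 hectares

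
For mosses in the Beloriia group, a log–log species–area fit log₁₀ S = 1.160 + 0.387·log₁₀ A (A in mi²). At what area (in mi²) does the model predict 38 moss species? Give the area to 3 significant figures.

12.2 mi²

38 = 14.45 × A^0.387  ⇒  A^0.387 = 38/14.45 = 2.629
ln A = ln(2.629) / 0.387 = 0.9666 / 0.387 = 2.4976
A = e^2.4976 ≈ 12.15 mi²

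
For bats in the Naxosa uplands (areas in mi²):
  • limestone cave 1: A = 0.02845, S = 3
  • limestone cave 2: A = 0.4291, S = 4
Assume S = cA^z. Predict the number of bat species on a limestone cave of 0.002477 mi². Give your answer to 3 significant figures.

z = ln(4/3) / ln(0.4291/0.02845) = 0.2877 / 2.7135 = 0.1060
c = 3 / 0.02845^0.1060 = 3 / 0.6857 = 4.375
S₃ = 4.375 × 0.002477^0.1060 = 4.375 × 0.5293 ≈ 2.316

2.32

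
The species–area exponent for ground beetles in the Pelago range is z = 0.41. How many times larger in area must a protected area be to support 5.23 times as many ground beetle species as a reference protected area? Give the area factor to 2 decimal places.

(A₂/A₁)^0.41 = 5.23, so A₂/A₁ = 5.23^(1/0.41) = 5.23^2.439
ln(A₂/A₁) = ln 5.23 / 0.41 = 1.6544 / 0.41 = 4.0351
A₂/A₁ = e^4.0351 ≈ 56.55

56.55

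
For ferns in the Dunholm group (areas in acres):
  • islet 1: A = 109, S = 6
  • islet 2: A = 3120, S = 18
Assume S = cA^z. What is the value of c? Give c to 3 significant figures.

1.29

z = ln(S₂/S₁) / ln(A₂/A₁) = ln(18/6) / ln(3120/109) = 1.0986 / 3.3542 = 0.3275
c = S₁ / A₁^z = 6 / 109^0.3275 = 6 / 4.649 = 1.291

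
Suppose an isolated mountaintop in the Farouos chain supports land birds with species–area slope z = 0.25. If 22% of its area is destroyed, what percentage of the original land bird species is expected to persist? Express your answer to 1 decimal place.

94.0%

S_new/S_old = (A_new/A_old)^z = 0.78^0.25
= exp(0.25 × ln 0.78) = exp(0.25 × -0.2485) = exp(-0.0621) ≈ 0.9398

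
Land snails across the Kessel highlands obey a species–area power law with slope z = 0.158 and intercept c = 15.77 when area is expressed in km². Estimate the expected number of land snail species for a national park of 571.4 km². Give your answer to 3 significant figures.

S = 15.77 × 571.4^0.158
ln S = ln 15.77 + 0.158 × ln 571.4 = 2.7581 + 0.158 × 6.3481 = 3.7611
S = e^3.7611 ≈ 43

43.0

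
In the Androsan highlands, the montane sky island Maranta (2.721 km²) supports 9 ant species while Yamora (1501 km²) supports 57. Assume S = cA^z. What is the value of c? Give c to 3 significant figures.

6.72

z = ln(S₂/S₁) / ln(A₂/A₁) = ln(57/9) / ln(1501/2.721) = 1.8458 / 6.3129 = 0.2924
c = S₁ / A₁^z = 9 / 2.721^0.2924 = 9 / 1.34 = 6.716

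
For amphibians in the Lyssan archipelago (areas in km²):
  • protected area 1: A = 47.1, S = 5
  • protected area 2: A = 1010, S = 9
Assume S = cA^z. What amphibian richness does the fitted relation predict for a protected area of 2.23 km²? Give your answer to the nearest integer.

3

z = ln(9/5) / ln(1010/47.1) = 0.5878 / 3.0654 = 0.1917
c = 5 / 47.1^0.1917 = 5 / 2.093 = 2.389
S₃ = 2.389 × 2.23^0.1917 = 2.389 × 1.166 ≈ 2.786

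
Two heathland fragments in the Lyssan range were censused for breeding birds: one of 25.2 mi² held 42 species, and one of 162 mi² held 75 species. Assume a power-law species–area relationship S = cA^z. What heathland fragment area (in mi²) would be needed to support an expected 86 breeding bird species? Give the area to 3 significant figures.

251 mi²

z = ln(75/42) / ln(162/25.2) = 0.5798 / 1.8608 = 0.3116
c = 42 / 25.2^0.3116 = 42 / 2.733 = 15.37
A = (86/15.37)^(1/0.3116) ⇒ ln A = ln(5.597)/0.3116 = 5.5268
A = e^5.5268 ≈ 251.3 mi²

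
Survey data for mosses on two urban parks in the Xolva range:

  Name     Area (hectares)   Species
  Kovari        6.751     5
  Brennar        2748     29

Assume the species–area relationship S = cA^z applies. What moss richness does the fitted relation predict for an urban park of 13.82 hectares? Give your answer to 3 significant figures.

z = ln(29/5) / ln(2748/6.751) = 1.7579 / 6.0089 = 0.2925
c = 5 / 6.751^0.2925 = 5 / 1.748 = 2.86
S₃ = 2.86 × 13.82^0.2925 = 2.86 × 2.156 ≈ 6.166

6.17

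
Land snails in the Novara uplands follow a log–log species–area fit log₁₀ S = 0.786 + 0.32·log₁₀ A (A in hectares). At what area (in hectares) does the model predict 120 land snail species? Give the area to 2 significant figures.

11000 hectares

120 = 6.109 × A^0.32  ⇒  A^0.32 = 120/6.109 = 19.64
ln A = ln(19.64) / 0.32 = 2.9777 / 0.32 = 9.3052
A = e^9.3052 ≈ 10995 hectares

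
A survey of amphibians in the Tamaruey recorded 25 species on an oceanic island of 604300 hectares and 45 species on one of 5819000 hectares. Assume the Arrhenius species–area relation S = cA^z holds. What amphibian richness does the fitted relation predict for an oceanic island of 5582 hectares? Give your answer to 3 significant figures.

7.41

z = ln(45/25) / ln(5819000/604300) = 0.5878 / 2.2648 = 0.2595
c = 25 / 604300^0.2595 = 25 / 31.65 = 0.7898
S₃ = 0.7898 × 5582^0.2595 = 0.7898 × 9.384 ≈ 7.412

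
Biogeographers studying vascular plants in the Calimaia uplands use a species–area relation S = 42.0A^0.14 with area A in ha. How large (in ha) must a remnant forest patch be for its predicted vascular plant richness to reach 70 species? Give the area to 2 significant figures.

70 = 42 × A^0.14  ⇒  A^0.14 = 70/42 = 1.667
ln A = ln(1.667) / 0.14 = 0.5108 / 0.14 = 3.6488
A = e^3.6488 ≈ 38.43 ha

38 ha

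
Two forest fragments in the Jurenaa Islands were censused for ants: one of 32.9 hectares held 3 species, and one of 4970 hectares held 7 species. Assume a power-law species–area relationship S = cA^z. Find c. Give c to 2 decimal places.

1.66

z = ln(S₂/S₁) / ln(A₂/A₁) = ln(7/3) / ln(4970/32.9) = 0.8473 / 5.0177 = 0.1689
c = S₁ / A₁^z = 3 / 32.9^0.1689 = 3 / 1.804 = 1.663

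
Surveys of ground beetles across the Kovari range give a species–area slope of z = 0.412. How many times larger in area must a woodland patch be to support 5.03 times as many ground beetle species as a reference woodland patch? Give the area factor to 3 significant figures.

(A₂/A₁)^0.412 = 5.03, so A₂/A₁ = 5.03^(1/0.412) = 5.03^2.427
ln(A₂/A₁) = ln 5.03 / 0.412 = 1.6154 / 0.412 = 3.9209
A₂/A₁ = e^3.9209 ≈ 50.45

50.4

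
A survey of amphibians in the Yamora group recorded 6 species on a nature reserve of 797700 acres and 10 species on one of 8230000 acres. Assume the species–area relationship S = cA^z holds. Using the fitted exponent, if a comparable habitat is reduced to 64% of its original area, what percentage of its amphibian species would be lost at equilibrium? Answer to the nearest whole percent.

z = ln(10/6) / ln(8230000/797700) = 0.5108 / 2.3338 = 0.2189
S_new/S_old = (A_new/A_old)^z = 0.64^0.2189 = exp(0.2189 × -0.4463) = 0.9069
Fraction lost = 1 − 0.9069 = 0.09306

9%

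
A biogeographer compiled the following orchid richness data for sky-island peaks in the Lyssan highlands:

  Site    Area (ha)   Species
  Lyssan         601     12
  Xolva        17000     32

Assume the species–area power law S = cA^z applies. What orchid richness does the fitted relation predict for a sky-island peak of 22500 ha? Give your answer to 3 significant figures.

34.7

z = ln(32/12) / ln(17000/601) = 0.9808 / 3.3424 = 0.2935
c = 12 / 601^0.2935 = 12 / 6.538 = 1.835
S₃ = 1.835 × 22500^0.2935 = 1.835 × 18.93 ≈ 34.74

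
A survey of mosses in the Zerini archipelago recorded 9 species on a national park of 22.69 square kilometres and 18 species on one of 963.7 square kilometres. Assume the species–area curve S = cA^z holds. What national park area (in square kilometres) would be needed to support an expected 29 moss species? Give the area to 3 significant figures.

z = ln(18/9) / ln(963.7/22.69) = 0.6931 / 3.7489 = 0.1849
c = 9 / 22.69^0.1849 = 9 / 1.781 = 5.053
A = (29/5.053)^(1/0.1849) ⇒ ln A = ln(5.739)/0.1849 = 9.4502
A = e^9.4502 ≈ 12711 square kilometres

12700 square kilometres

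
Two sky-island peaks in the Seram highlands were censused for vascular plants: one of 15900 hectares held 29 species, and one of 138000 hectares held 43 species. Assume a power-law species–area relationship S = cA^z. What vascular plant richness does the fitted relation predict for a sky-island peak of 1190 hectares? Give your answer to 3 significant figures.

18.1

z = ln(43/29) / ln(138000/15900) = 0.3939 / 2.1609 = 0.1823
c = 29 / 15900^0.1823 = 29 / 5.832 = 4.972
S₃ = 4.972 × 1190^0.1823 = 4.972 × 3.636 ≈ 18.08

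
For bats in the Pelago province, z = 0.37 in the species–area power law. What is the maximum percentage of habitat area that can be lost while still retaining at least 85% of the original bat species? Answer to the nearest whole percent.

Need (A_new/A_old)^0.37 = 0.85, so A_new/A_old = 0.85^(1/0.37) = 0.85^2.703
ln(A_new/A_old) = ln 0.85 / 0.37 = -0.1625 / 0.37 = -0.4392
A_new/A_old = e^-0.4392 ≈ 0.6445
Fraction that can be lost = 1 − 0.6445 = 0.3555

36%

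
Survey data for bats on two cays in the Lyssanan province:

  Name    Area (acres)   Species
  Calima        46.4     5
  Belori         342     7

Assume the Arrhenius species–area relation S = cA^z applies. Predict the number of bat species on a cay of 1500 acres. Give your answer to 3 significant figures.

8.98

z = ln(7/5) / ln(342/46.4) = 0.3365 / 1.9975 = 0.1684
c = 5 / 46.4^0.1684 = 5 / 1.909 = 2.62
S₃ = 2.62 × 1500^0.1684 = 2.62 × 3.428 ≈ 8.979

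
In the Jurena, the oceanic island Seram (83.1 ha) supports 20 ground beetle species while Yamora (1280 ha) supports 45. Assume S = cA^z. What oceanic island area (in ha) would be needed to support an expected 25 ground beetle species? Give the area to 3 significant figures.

176 ha

z = ln(45/20) / ln(1280/83.1) = 0.8109 / 2.7346 = 0.2965
c = 20 / 83.1^0.2965 = 20 / 3.709 = 5.392
A = (25/5.392)^(1/0.2965) ⇒ ln A = ln(4.636)/0.2965 = 5.1725
A = e^5.1725 ≈ 176.4 ha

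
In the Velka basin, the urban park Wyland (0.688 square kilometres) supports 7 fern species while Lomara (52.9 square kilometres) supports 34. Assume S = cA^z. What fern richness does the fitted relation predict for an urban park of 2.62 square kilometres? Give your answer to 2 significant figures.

z = ln(34/7) / ln(52.9/0.688) = 1.5805 / 4.3424 = 0.3640
c = 7 / 0.688^0.3640 = 7 / 0.8727 = 8.021
S₃ = 8.021 × 2.62^0.3640 = 8.021 × 1.42 ≈ 11.39

11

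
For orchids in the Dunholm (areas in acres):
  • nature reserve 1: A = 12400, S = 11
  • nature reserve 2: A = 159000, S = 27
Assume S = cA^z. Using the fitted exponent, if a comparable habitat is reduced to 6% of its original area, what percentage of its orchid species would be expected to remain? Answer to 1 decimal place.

37.1%

z = ln(27/11) / ln(159000/12400) = 0.8979 / 2.5512 = 0.3520
S_new/S_old = (A_new/A_old)^z = 0.06^0.3520 = exp(0.3520 × -2.8134) = 0.3715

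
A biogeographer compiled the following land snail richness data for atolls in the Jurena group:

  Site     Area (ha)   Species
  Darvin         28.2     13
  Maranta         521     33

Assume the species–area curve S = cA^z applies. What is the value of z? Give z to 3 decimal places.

Taking logs: ln S = ln c + z ln A, so z = (ln S₂ − ln S₁)/(ln A₂ − ln A₁).
z = ln(33/13) / ln(521/28.2) = ln(2.538) / ln(18.48) = 0.9316 / 2.9164 = 0.3194

0.319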